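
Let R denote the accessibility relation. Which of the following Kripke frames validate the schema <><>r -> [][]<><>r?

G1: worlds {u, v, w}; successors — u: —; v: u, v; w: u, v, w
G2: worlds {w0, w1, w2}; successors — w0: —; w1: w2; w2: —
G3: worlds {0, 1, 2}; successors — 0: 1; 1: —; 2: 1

G2, G3

This is the axiom for a generalized confluence (Geach) condition; its first-order frame correspondent is forall x forall y forall z ((x R^2 y & x R^2 z) -> exists w (y = w & z R^2 w)).
G1: fails — vR²u, vR²u but no t with u=t and uR²t.
G2: ✓.
G3: ✓.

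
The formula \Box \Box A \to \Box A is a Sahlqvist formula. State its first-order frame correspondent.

Suppose □□A→□A is valid. Take Rxy and set V(A)={w : xR²w}. Then □□A at x, so □A at x, so A at y, i.e. ∃z(Rxz∧Rzy).
The converse is a direct semantic check.
Frame condition: \forall x \forall y (Rxy \to \exists z (Rxz \wedge Rzy)).

density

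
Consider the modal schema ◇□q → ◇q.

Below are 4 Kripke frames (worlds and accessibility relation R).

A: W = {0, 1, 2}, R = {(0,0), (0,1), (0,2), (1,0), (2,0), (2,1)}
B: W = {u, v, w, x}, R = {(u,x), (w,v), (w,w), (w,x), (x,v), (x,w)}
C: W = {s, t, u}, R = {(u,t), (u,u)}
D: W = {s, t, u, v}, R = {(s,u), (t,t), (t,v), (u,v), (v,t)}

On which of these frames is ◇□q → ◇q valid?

A

This is the axiom for a generalized confluence (Geach) condition; its first-order frame correspondent is ∀x ∀y (xRy → ∃w (yRw ∧ xRw)).
A: condition met.
B: fails — uRx but no t with xRt and uRt.
C: fails — uRt but no w with tRw and uRw.
D: fails — sRu but no w with uRw and sRw.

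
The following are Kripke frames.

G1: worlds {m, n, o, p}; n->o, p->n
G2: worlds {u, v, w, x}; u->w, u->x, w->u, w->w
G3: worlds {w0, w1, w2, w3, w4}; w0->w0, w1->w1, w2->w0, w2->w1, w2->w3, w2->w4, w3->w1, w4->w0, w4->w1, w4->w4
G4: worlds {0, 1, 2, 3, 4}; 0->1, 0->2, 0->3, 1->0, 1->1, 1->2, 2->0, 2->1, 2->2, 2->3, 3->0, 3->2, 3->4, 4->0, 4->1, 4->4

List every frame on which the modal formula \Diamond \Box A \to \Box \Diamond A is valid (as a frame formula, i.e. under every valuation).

G4

Frame correspondent (Sahlqvist): \forall x \forall y \forall z (Rxy \wedge Rxz \to \exists w (Ryw \wedge Rzw)) — i.e. convergence.
G1: fails — Rno and Rno but o and o have no common successor.
G2: fails — Ruw and Rux but w and x have no common successor.
G3: fails — Rw2w1 and Rw2w0 but w1 and w0 have no common successor.
G4: satisfies the condition.
Valid on: G4.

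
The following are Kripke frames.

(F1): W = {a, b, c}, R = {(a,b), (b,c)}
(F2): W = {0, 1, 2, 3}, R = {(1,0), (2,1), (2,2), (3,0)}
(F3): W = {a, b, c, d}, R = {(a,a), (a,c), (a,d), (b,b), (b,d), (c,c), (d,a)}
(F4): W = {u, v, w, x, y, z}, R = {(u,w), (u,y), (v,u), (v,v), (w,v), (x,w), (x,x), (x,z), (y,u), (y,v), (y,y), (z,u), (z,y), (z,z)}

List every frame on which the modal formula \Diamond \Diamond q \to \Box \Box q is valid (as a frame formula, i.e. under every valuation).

Frame correspondent (Sahlqvist): \forall x \forall y \forall z ((x R^2 y \wedge x R^2 z) \to \exists w (y = w \wedge z = w)) — i.e. a generalized confluence (Geach) condition.
(F1): condition met.
(F2): fails — 2R²0, 2R²1 but 0 ≠ 1.
(F3): fails — aR²a, aR²c but a ≠ c.
(F4): fails — uR²u, uR²v but u ≠ v.

(F1)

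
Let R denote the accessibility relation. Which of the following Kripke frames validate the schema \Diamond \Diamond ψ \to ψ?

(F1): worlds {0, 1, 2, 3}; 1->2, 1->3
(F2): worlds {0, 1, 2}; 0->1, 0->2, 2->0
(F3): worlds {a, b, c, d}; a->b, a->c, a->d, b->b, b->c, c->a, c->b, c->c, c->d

(F1)

This is the axiom for a generalized confluence (Geach) condition; its first-order frame correspondent is \forall x \forall y (x R^2 y \to \exists w (y = w \wedge x = w)).
(F1): condition met.
(F2): fails — 2R²1 but 1 ≠ 2.
(F3): fails — aR²b but b ≠ a.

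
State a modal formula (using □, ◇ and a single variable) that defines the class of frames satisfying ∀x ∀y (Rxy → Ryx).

This is symmetry; the standard corresponding axiom is B: r → □◇r.

r → □◇r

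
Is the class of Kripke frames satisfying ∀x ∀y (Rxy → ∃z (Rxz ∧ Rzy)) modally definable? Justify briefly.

Definable; □□r → □r defines it

Yes: it is density, defined by the C4 schema □□r → □r.
Suppose □□r→□r is valid. Take Rxy and set V(r)={w : xR²w}. Then □□r at x, so □r at x, so r at y, i.e. ∃z(Rxz∧Rzy).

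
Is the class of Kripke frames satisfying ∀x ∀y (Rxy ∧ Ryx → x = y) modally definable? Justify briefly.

No — not modally definable

If a class were modally definable it would be closed under surjective bounded morphisms (Goldblatt–Thomason).
The 4-cycle (worlds a,b,c,d with a→b→c→d→a) is antisymmetric. Sending even-indexed worlds to • and odd-indexed worlds to ∘ is a surjective bounded morphism onto the two-world frame with •↔∘, which is not antisymmetric.
So no modal formula (or set of formulas) defines exactly the antisymmetric frames.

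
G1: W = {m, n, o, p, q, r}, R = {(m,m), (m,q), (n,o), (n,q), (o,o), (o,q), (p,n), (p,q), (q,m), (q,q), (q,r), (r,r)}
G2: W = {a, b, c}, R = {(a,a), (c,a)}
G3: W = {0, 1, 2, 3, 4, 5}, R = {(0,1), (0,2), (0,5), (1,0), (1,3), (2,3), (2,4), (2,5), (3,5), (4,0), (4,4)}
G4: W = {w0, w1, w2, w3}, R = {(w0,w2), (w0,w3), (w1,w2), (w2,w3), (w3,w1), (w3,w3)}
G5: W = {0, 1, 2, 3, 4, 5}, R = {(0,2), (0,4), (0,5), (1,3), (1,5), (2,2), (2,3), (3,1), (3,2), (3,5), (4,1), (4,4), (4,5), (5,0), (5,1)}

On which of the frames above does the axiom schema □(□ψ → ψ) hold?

G2

This is the axiom for shift-reflexivity; its first-order frame correspondent is ∀x ∀y (Rxy → Ryy).
G1: fails — Rpn but not Rnn.
G2: satisfies the condition.
G3: fails — R10 but not R00.
G4: fails — Rw1w2 but not Rw2w2.
G5: fails — R51 but not R11.
Valid on: G2.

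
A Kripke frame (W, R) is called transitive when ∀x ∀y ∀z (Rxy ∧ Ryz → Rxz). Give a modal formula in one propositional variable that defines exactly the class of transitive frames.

□p → □□p

The condition is transitivity. The 4 schema □p → □□p defines it.
Suppose □p→□□p is valid. Take Rxy, Ryz and set V(p)={w : Rxw}. Then □p at x, so □□p at x, so □p at y, so p at z, i.e. Rxz.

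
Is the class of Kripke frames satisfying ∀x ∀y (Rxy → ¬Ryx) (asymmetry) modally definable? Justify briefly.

Any modally definable frame class is closed under surjective bounded morphisms.
The 4-cycle (worlds s,t,u,v with s→t→u→v→s) is asymmetric. Mapping every world to a single reflexive point • is a surjective bounded morphism, and the reflexive point is not asymmetric (R•• but asymmetry requires ¬R••).
So the class is not modally definable.

Not modally definable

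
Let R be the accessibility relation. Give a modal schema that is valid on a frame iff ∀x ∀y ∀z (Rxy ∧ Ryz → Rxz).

This is transitivity; the standard corresponding axiom is 4: □s → □□s.

□s → □□s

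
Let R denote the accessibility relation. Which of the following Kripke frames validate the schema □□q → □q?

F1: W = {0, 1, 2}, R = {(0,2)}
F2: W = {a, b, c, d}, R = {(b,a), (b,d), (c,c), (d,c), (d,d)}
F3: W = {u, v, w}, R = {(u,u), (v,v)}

F3

Frame correspondent (Sahlqvist): ∀x ∀y (Rxy → ∃z (Rxz ∧ Rzy)) — i.e. density.
F1: fails — R02 but no z with R0z and Rz2.
F2: fails — Rba but no z with Rbz and Rza.
F3: condition met.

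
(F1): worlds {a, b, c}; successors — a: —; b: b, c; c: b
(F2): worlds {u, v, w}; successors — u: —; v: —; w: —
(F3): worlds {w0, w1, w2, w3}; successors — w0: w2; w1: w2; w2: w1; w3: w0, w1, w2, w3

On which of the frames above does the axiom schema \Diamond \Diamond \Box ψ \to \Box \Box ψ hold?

(F2)

Frame correspondent (Sahlqvist): \forall x \forall y \forall z ((x R^2 y \wedge x R^2 z) \to \exists w (yRw \wedge z = w)) — i.e. a generalized confluence (Geach) condition.
(F1): fails — bR²c, bR²c but no w with cRw and c=w.
(F2): condition met.
(F3): fails — w0R²w1, w0R²w1 but no w with w1Rw and w1=w.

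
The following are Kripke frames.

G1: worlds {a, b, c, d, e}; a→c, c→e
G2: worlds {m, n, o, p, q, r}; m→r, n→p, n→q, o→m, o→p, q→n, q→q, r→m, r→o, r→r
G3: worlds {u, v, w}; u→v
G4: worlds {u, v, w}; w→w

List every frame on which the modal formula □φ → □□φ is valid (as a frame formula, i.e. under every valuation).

G3, G4

This is the axiom for transitivity; its first-order frame correspondent is ∀x ∀y ∀z (Rxy ∧ Ryz → Rxz).
G1: fails — Rac and Rce but not Rae.
G2: fails — Rom and Rmr but not Ror.
G3: satisfies the condition.
G4: satisfies the condition.
Valid on: G3, G4.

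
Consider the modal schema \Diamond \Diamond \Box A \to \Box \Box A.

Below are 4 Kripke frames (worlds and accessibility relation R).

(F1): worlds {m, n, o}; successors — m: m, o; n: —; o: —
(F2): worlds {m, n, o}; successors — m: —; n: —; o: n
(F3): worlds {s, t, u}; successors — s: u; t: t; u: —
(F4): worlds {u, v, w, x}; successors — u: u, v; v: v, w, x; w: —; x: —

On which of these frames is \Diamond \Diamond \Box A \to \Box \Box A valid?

(F2), (F3)

Frame correspondent (Sahlqvist): \forall x \forall y \forall z ((x R^2 y \wedge x R^2 z) \to \exists w (yRw \wedge z = w)) — i.e. a generalized confluence (Geach) condition.
(F1): fails — mR²o, mR²m but no w with oRw and m=w.
(F2): holds.
(F3): holds.
(F4): fails — uR²u, uR²w but no t with uRt and w=t.
Valid on: (F2), (F3).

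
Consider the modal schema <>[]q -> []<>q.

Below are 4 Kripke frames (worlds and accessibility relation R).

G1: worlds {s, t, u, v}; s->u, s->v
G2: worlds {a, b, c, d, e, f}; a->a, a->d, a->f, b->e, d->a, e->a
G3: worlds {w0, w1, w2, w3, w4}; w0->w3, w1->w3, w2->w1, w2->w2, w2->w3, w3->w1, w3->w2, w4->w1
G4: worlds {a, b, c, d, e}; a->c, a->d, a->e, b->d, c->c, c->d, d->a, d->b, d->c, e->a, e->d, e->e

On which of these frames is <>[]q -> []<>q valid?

Frame correspondent (Sahlqvist): forall x forall y forall z (Rxy & Rxz -> exists w (Ryw & Rzw)) — i.e. convergence.
G1: fails — Rsu and Rsu but u and u have no common successor.
G2: fails — Raa and Raf but a and f have no common successor.
G3: fails — Rw2w1 and Rw2w3 but w1 and w3 have no common successor.
G4: satisfies the condition.

G4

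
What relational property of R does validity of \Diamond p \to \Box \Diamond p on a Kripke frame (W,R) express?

the Euclidean property: \forall x \forall y \forall z (Rxy \wedge Rxz \to Ryz)

Suppose ◇p→□◇p is valid. Take Rxy, Rxz and set V(p)={y}. Then ◇p at x, so □◇p at x, so ◇p at z, so some w with Rzw has p; w=y, i.e. Rzy. By symmetry of the argument, Ryz.
Conversely, on a frame with the Euclidean property the schema holds at every world under every valuation.
Frame condition: \forall x \forall y \forall z (Rxy \wedge Rxz \to Ryz).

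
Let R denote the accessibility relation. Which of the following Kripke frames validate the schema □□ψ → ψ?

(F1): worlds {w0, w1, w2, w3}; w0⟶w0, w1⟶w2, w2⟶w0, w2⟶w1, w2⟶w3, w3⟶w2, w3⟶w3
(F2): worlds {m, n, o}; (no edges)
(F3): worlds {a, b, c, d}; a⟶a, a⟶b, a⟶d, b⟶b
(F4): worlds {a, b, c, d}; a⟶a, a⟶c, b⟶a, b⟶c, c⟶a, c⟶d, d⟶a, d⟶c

(F1)

This is the axiom for a generalized confluence (Geach) condition; its first-order frame correspondent is ∀x ∃w (xR²w ∧ x = w).
(F1): holds.
(F2): fails — at m but no w with mR²w and m=w.
(F3): fails — at c but no w with cR²w and c=w.
(F4): fails — at b but no w with bR²w and b=w.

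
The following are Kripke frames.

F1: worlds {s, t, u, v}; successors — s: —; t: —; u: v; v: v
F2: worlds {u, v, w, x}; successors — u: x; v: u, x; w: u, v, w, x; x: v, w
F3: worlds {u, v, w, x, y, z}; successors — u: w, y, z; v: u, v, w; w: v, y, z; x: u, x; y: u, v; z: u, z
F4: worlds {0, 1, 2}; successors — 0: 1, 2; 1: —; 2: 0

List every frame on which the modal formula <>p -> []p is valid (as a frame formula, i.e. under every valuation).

This is the axiom for partial functionality; its first-order frame correspondent is forall x forall y forall z (Rxy & Rxz -> y = z).
F1: ✓.
F2: fails — v sees both u and x.
F3: fails — u sees both w and y.
F4: fails — 0 sees both 1 and 2.

F1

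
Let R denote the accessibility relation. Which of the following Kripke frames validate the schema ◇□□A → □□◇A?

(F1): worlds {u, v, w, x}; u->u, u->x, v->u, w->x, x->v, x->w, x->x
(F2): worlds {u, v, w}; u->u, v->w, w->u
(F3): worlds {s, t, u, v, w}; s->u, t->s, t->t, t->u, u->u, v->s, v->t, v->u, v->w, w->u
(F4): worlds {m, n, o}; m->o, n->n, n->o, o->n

(F2), (F3), (F4)

The schema corresponds to a generalized confluence (Geach) condition: ∀x ∀y ∀z ((xRy ∧ xR²z) → ∃w (yR²w ∧ zRw)).
(F1): fails — xRw, xR²v but no t with wR²t and vRt.
(F2): holds.
(F3): holds.
(F4): holds.
Valid on: (F2), (F3), (F4).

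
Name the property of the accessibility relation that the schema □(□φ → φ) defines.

This schema is the T□ axiom.
Its frame correspondent is shift-reflexivity — ∀x ∀y (Rxy → Ryy).

Shift-reflexivity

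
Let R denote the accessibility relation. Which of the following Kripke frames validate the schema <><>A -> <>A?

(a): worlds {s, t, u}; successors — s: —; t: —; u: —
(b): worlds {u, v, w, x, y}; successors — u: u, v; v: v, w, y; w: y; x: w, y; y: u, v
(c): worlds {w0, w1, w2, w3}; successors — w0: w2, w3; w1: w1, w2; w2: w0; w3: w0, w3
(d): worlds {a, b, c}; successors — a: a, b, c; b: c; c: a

The schema corresponds to transitivity: forall x forall y forall z (Rxy & Ryz -> Rxz).
(a): holds.
(b): fails — Ruv and Rvw but not Ruw.
(c): fails — Rw1w2 and Rw2w0 but not Rw1w0.
(d): fails — Rbc and Rca but not Rba.
Valid on: (a).

(a)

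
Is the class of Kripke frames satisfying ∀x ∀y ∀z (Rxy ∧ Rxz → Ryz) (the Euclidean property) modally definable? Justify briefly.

The condition is the Euclidean property. A defining modal formula is ◇r → □◇r.
Suppose ◇r→□◇r is valid. Take Rxy, Rxz and set V(r)={y}. Then ◇r at x, so □◇r at x, so ◇r at z, so some w with Rzw has r; w=y, i.e. Rzy. By symmetry of the argument, Ryz.

Yes, by ◇r → □◇r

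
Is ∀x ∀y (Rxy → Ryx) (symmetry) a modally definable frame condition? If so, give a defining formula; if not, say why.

Definable; q → □◇q defines it

Yes: it is symmetry, defined by the B schema q → □◇q.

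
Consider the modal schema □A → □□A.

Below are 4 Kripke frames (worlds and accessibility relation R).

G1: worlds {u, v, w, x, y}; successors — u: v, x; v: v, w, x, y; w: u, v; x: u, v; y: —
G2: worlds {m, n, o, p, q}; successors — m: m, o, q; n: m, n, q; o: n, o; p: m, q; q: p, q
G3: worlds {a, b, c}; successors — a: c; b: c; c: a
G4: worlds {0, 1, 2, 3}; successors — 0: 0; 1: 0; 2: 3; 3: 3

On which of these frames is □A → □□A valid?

G4

The schema corresponds to transitivity: ∀x ∀y ∀z (Rxy ∧ Ryz → Rxz).
G1: fails — Ruv and Rvw but not Ruw.
G2: fails — Ron and Rnq but not Roq.
G3: fails — Rac and Rca but not Raa.
G4: satisfies the condition.
Valid on: G4.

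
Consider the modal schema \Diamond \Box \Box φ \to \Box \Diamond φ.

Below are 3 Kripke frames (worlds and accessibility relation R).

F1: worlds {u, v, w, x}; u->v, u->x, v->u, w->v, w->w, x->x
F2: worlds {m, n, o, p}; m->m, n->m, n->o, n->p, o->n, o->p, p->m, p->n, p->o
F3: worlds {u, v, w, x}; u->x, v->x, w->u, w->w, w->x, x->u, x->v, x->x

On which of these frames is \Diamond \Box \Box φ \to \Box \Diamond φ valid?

F3

Frame correspondent (Sahlqvist): \forall x \forall y \forall z ((xRy \wedge xRz) \to \exists w (y R^2 w \wedge zRw)) — i.e. a generalized confluence (Geach) condition.
F1: fails — uRv, uRv but no t with vR²t and vRt.
F2: fails — nRm, nRo but no w with mR²w and oRw.
F3: holds.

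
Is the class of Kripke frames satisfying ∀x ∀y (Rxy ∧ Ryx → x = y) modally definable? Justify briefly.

No — not modally definable

If a class were modally definable it would be closed under surjective bounded morphisms (Goldblatt–Thomason).
The 4-cycle (worlds 0,1,2,3 with 0→1→2→3→0) is antisymmetric. Sending even-indexed worlds to a and odd-indexed worlds to b is a surjective bounded morphism onto the two-world frame with a↔b, which is not antisymmetric.
So the class is not modally definable.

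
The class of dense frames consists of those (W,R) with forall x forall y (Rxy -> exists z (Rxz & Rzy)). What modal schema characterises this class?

The condition is density. The C4 schema □□p → □p defines it.

□□p → □p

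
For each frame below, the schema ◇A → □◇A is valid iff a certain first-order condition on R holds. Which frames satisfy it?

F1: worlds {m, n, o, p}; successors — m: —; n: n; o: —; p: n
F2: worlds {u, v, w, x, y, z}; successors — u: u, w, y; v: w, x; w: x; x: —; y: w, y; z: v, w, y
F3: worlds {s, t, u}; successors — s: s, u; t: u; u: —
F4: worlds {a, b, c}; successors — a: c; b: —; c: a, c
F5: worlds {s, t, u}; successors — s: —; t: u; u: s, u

Frame correspondent (Sahlqvist): ∀x ∀y ∀z (Rxy ∧ Rxz → Ryz) — i.e. the Euclidean property.
F1: holds.
F2: fails — Ruw and Ruw but not Rww.
F3: fails — Rsu and Rsu but not Ruu.
F4: fails — Rca and Rca but not Raa.
F5: fails — Rus and Rus but not Rss.

F1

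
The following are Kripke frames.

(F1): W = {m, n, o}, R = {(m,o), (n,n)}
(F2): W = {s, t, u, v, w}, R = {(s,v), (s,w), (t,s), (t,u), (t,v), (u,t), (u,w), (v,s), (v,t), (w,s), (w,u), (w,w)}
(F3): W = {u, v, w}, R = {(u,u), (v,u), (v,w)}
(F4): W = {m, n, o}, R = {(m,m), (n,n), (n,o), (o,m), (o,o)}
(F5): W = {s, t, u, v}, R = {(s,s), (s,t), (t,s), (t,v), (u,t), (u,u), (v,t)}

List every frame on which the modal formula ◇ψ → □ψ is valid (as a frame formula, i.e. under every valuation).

(F1)

This is the axiom for partial functionality; its first-order frame correspondent is ∀x ∀y ∀z (Rxy ∧ Rxz → y = z).
(F1): satisfies the condition.
(F2): fails — s sees both v and w.
(F3): fails — v sees both u and w.
(F4): fails — n sees both n and o.
(F5): fails — s sees both s and t.
Valid on: (F1).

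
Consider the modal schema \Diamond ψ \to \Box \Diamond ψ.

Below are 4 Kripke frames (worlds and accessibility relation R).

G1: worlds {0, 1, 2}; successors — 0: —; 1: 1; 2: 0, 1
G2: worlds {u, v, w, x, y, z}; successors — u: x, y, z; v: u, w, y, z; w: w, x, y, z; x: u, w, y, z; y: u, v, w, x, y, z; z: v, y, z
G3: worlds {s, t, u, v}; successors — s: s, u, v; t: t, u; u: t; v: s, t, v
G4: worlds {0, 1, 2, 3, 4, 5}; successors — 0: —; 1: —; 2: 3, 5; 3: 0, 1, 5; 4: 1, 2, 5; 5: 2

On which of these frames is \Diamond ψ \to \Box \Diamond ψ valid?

none

Frame correspondent (Sahlqvist): \forall x \forall y \forall z (Rxy \wedge Rxz \to Ryz) — i.e. the Euclidean property.
G1: fails — R20 and R20 but not R00.
G2: fails — Ruz and Rux but not Rzx.
G3: fails — Rsv and Rsu but not Rvu.
G4: fails — R25 and R25 but not R55.
Valid on no frame.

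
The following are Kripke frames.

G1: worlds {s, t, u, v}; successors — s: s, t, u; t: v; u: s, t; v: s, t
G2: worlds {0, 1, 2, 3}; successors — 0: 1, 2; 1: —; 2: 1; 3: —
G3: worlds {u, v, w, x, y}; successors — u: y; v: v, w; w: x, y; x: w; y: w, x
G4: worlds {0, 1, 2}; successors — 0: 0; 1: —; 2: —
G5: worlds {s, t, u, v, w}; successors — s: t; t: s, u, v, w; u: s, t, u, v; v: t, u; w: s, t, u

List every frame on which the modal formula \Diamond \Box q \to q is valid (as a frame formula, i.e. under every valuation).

G4

Frame correspondent (Sahlqvist): \forall x \forall y (Rxy \to Ryx) — i.e. symmetry.
G1: fails — Rut but not Rtu.
G2: fails — R01 but not R10.
G3: fails — Ryx but not Rxy.
G4: condition met.
G5: fails — Rwu but not Ruw.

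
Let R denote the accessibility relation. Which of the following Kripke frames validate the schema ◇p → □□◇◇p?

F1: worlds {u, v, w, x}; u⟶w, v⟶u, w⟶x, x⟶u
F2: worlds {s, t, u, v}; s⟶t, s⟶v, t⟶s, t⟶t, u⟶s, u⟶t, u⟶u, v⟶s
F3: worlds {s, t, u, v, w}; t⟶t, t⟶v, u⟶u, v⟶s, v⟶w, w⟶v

This is the axiom for a generalized confluence (Geach) condition; its first-order frame correspondent is ∀x ∀y ∀z ((xRy ∧ xR²z) → ∃w (y = w ∧ zR²w)).
F1: condition met.
F2: fails — sRv, sR²s but no w with v=w and sR²w.
F3: fails — tRt, tR²s but no w* with t=w* and sR²w*.

F1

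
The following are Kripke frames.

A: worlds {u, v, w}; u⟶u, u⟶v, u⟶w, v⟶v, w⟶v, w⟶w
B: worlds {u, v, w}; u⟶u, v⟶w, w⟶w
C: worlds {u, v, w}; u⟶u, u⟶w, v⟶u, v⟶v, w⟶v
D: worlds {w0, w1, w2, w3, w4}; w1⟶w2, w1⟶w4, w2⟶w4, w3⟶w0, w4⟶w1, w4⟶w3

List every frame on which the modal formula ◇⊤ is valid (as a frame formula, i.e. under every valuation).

Frame correspondent (Sahlqvist): ∀x ∃y Rxy — i.e. seriality.
A: condition met.
B: condition met.
C: condition met.
D: fails — world w0 has no successor.

A, B, C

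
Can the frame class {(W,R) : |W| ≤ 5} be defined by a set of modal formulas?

Not modally definable

If a class were modally definable it would be closed under disjoint unions (Goldblatt–Thomason).
Any modal formula valid on each of 6 disjoint one-world frames is valid on their disjoint union (validity is preserved under disjoint unions). Each one-world frame has |W|=1≤5, but the union has |W|=6.
Hence having at most 5 worlds is not modally definable.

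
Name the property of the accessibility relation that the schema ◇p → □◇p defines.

Suppose ◇p→□◇p is valid. Take Rxy, Rxz and set V(p)={y}. Then ◇p at x, so □◇p at x, so ◇p at z, so some w with Rzw has p; w=y, i.e. Rzy. By symmetry of the argument, Ryz.
Conversely, on a frame with the Euclidean property the schema holds at every world under every valuation.
So the correspondent is the Euclidean property.

the Euclidean property: ∀x ∀y ∀z (Rxy ∧ Rxz → Ryz)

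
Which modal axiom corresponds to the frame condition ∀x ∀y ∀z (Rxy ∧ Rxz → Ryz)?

This is the Euclidean property; the standard corresponding axiom is 5: ◇q → □◇q.

◇q → □◇q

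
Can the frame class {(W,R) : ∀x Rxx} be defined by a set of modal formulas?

Definable; □r → r defines it

This is a Sahlqvist condition; the T axiom □r → r defines it.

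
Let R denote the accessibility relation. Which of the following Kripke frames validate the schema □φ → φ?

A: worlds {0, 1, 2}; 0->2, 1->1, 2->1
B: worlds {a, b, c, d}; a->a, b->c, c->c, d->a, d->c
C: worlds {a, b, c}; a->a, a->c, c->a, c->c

none

The schema corresponds to reflexivity: ∀x Rxx.
A: fails — world 0 does not see itself.
B: fails — world b does not see itself.
C: fails — world b does not see itself.
Valid on no frame.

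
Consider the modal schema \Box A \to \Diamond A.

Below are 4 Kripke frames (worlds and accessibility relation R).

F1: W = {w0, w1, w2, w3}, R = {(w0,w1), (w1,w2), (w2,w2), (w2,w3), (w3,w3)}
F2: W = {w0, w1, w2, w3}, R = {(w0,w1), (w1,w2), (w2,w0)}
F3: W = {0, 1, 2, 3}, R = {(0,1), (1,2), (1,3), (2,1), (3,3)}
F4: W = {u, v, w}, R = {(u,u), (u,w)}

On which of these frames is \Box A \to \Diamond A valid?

F1, F3

Frame correspondent (Sahlqvist): \forall x \exists y Rxy — i.e. seriality.
F1: holds.
F2: fails — world w3 has no successor.
F3: holds.
F4: fails — world v has no successor.
Valid on: F1, F3.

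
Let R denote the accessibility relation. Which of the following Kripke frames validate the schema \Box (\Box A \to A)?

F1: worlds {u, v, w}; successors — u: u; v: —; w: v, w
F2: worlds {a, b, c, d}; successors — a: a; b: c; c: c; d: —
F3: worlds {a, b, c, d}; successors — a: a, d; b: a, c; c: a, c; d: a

F2

This is the axiom for shift-reflexivity; its first-order frame correspondent is \forall x \forall y (Rxy \to Ryy).
F1: fails — Rwv but not Rvv.
F2: condition met.
F3: fails — Rad but not Rdd.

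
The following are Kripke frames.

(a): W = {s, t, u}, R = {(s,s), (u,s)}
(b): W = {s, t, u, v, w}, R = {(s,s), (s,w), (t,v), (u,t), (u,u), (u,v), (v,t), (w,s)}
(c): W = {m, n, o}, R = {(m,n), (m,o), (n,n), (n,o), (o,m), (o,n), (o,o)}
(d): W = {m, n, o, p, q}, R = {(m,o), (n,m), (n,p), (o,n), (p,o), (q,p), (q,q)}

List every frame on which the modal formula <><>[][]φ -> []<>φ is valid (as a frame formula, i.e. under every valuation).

(a), (c)

This is the axiom for a generalized confluence (Geach) condition; its first-order frame correspondent is forall x forall y forall z ((x R^2 y & xRz) -> exists w (y R^2 w & zRw)).
(a): condition met.
(b): fails — uR²t, uRt but no w* with tR²w* and tRw*.
(c): condition met.
(d): fails — mR²n, mRo but no w with nR²w and oRw.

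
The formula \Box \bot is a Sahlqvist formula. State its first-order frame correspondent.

This is the Ver axiom.
Its frame correspondent is emptiness of R — \forall x \forall y \neg Rxy.

emptiness of R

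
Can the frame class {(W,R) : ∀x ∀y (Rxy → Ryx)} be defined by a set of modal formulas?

This is a Sahlqvist condition; the B axiom q → □◇q defines it.
Suppose q→□◇q is valid. Take Rxy and set V(q)={x}. Then q at x, so □◇q at x, so ◇q at y, so some z with Ryz has q; z=x, i.e. Ryx.

Yes — defined by q → □◇q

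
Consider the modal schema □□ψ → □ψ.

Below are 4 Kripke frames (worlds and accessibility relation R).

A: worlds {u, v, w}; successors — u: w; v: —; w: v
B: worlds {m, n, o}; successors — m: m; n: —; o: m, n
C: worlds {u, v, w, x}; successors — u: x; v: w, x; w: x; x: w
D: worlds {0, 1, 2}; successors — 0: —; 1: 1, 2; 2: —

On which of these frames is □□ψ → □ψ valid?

D

Frame correspondent (Sahlqvist): ∀x ∀y (Rxy → ∃z (Rxz ∧ Rzy)) — i.e. density.
A: fails — Ruw but no z with Ruz and Rzw.
B: fails — Ron but no z with Roz and Rzn.
C: fails — Rxw but no z with Rxz and Rzw.
D: satisfies the condition.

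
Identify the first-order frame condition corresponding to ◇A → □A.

Suppose ◇A→□A is valid. Take Rxy, Rxz and set V(A)={y}. Then ◇A at x, so □A at x, so A at z, i.e. z=y.

Partial functionality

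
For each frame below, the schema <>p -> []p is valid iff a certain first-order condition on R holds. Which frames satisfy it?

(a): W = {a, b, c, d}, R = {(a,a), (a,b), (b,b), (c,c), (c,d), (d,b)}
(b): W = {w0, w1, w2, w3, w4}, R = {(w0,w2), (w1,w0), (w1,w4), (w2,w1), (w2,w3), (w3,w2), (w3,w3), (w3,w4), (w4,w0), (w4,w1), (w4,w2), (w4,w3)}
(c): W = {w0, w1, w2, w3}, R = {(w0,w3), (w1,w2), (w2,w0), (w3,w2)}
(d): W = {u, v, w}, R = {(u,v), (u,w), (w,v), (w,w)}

The schema corresponds to partial functionality: forall x forall y forall z (Rxy & Rxz -> y = z).
(a): fails — a sees both a and b.
(b): fails — w1 sees both w0 and w4.
(c): satisfies the condition.
(d): fails — u sees both v and w.
Valid on: (c).

(c)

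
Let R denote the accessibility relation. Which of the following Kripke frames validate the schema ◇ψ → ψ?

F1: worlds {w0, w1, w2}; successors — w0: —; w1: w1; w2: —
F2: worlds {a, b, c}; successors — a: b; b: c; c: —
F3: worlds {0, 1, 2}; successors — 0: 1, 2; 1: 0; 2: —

This is the axiom for a generalized confluence (Geach) condition; its first-order frame correspondent is ∀x ∀y (xRy → ∃w (y = w ∧ x = w)).
F1: condition met.
F2: fails — aRb but b ≠ a.
F3: fails — 0R1 but 1 ≠ 0.

F1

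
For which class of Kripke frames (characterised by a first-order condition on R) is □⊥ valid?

□⊥ is valid iff no world has any successor (otherwise □⊥ fails at any world with one).

Emptiness of R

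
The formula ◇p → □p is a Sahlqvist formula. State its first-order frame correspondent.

partial functionality

Suppose ◇p→□p is valid. Take Rxy, Rxz and set V(p)={y}. Then ◇p at x, so □p at x, so p at z, i.e. z=y.
The converse is a direct semantic check.
Frame condition: ∀x ∀y ∀z (Rxy ∧ Rxz → y = z).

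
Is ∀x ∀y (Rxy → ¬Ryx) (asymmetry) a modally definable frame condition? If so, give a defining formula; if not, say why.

Any modally definable frame class is closed under surjective bounded morphisms.
The 4-cycle (worlds 0,1,2,3 with 0→1→2→3→0) is asymmetric. Mapping every world to a single reflexive point • is a surjective bounded morphism, and the reflexive point is not asymmetric (R•• but asymmetry requires ¬R••).
Hence asymmetry is not modally definable.

No — not modally definable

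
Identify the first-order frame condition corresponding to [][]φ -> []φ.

Suppose □□φ→□φ is valid. Take Rxy and set V(φ)={w : xR²w}. Then □□φ at x, so □φ at x, so φ at y, i.e. ∃z(Rxz∧Rzy).
The converse is a direct semantic check.
So the correspondent is density.

density: forall x forall y (Rxy -> exists z (Rxz & Rzy))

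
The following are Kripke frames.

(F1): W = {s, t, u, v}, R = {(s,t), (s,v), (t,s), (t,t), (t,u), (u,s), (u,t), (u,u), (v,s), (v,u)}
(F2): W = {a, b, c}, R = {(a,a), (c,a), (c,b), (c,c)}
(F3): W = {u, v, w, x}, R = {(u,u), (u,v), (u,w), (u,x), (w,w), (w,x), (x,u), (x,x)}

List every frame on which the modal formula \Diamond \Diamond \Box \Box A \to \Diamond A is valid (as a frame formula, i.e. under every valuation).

The schema corresponds to a generalized confluence (Geach) condition: \forall x \forall y (x R^2 y \to \exists w (y R^2 w \wedge xRw)).
(F1): condition met.
(F2): fails — cR²b but no w with bR²w and cRw.
(F3): fails — uR²v but no t with vR²t and uRt.

(F1)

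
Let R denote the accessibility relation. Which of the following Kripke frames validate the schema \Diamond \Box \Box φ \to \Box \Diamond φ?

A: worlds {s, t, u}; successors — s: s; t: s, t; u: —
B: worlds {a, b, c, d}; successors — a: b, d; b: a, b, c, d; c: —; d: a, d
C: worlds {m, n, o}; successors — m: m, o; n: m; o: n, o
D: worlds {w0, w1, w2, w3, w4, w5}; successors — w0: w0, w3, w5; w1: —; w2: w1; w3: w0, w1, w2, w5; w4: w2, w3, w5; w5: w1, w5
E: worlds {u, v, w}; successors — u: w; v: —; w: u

A, C

This is the axiom for a generalized confluence (Geach) condition; its first-order frame correspondent is \forall x \forall y \forall z ((xRy \wedge xRz) \to \exists w (y R^2 w \wedge zRw)).
A: condition met.
B: fails — bRa, bRc but no w with aR²w and cRw.
C: condition met.
D: fails — w2Rw1, w2Rw1 but no w with w1R²w and w1Rw.
E: fails — uRw, uRw but no t with wR²t and wRt.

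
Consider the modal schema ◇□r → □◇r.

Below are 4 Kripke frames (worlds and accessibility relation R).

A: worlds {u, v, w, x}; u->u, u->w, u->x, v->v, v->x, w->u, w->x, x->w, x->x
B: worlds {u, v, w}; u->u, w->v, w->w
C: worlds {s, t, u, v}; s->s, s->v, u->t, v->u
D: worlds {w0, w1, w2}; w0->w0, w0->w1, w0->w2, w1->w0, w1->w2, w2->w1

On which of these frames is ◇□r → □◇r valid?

A

This is the axiom for convergence; its first-order frame correspondent is ∀x ∀y ∀z (Rxy ∧ Rxz → ∃w (Ryw ∧ Rzw)).
A: ✓.
B: fails — Rww and Rwv but w and v have no common successor.
C: fails — Rss and Rsv but s and v have no common successor.
D: fails — Rw0w1 and Rw0w2 but w1 and w2 have no common successor.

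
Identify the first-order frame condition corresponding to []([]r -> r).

Shift-reflexivity

Suppose □(□r→r) is valid. Take Rxy and set V(r)={w : Ryw}. Then at y, □r holds; since □(□r→r) at x, □r→r at y, so r at y, i.e. Ryy.
The converse is a direct semantic check.
Frame condition: forall x forall y (Rxy -> Ryy).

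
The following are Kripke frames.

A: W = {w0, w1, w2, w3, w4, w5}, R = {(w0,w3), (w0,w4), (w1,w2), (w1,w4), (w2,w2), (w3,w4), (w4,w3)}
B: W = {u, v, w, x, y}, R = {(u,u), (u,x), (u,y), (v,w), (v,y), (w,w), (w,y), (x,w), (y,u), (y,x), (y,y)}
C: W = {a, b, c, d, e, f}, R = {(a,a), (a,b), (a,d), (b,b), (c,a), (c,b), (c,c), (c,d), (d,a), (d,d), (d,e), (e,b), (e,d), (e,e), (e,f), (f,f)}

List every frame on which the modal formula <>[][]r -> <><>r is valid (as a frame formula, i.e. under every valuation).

B, C

The schema corresponds to a generalized confluence (Geach) condition: forall x forall y (xRy -> exists w (y R^2 w & x R^2 w)).
A: fails — w1Rw4 but no w with w4R²w and w1R²w.
B: ✓.
C: ✓.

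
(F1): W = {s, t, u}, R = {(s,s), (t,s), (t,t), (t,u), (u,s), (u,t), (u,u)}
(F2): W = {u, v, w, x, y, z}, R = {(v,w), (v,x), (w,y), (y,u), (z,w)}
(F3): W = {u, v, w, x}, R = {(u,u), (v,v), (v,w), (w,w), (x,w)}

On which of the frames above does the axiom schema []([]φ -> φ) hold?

The schema corresponds to shift-reflexivity: forall x forall y (Rxy -> Ryy).
(F1): holds.
(F2): fails — Rvw but not Rww.
(F3): holds.

(F1), (F3)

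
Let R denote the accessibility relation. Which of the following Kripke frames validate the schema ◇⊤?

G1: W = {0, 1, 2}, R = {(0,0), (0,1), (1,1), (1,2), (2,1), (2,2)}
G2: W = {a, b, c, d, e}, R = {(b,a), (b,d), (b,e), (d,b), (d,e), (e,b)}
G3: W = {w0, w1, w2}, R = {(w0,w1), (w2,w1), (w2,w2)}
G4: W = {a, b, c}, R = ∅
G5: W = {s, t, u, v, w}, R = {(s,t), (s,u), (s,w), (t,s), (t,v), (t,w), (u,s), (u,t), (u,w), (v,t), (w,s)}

G1, G5

This is the axiom for seriality; its first-order frame correspondent is ∀x ∃y Rxy.
G1: satisfies the condition.
G2: fails — world a has no successor.
G3: fails — world w1 has no successor.
G4: fails — world a has no successor.
G5: satisfies the condition.
Valid on: G1, G5.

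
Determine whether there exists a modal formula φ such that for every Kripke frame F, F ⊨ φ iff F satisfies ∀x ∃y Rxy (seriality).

The condition is seriality. A defining modal formula is □p → ◇p.

Definable; □p → ◇p defines it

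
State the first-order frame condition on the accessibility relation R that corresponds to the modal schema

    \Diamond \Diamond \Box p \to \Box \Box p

This is a Sahlqvist (Geach-type) schema ◇^2□^1p → □^2◇^0p.
First-order correspondent: \forall x \forall y \forall z ((x R^2 y \wedge x R^2 z) \to \exists w (yRw \wedge z = w)).

\forall x \forall y \forall z ((x R^2 y \wedge x R^2 z) \to \exists w (yRw \wedge z = w))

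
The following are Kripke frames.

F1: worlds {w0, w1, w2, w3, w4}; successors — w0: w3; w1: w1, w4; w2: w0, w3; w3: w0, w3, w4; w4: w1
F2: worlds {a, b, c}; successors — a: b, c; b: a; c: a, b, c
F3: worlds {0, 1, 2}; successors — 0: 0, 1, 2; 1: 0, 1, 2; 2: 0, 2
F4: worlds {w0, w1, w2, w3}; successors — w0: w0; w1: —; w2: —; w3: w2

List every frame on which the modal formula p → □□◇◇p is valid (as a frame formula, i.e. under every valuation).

This is the axiom for a generalized confluence (Geach) condition; its first-order frame correspondent is ∀x ∀z (xR²z → ∃w (x = w ∧ zR²w)).
F1: fails — w0R²w4 but no w with w0=w and w4R²w.
F2: fails — aR²b but no w with a=w and bR²w.
F3: satisfies the condition.
F4: satisfies the condition.

F3, F4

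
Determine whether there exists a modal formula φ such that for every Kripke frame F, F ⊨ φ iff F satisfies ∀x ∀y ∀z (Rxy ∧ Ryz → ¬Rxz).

Not definable by any modal formula

Modal frame validity is preserved under surjective bounded morphisms.
The 7-cycle (worlds s,t,u,v,w,x,y with s→t→u→v→w→x→y→s) is intransitive. Mapping every world to a single reflexive point • is a surjective bounded morphism; the reflexive point is not intransitive (R••∧R•• but R••).
So the class is not modally definable.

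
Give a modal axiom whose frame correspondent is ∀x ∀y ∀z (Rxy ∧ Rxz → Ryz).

◇p → □◇p

The condition is the Euclidean property. The 5 schema ◇p → □◇p defines it.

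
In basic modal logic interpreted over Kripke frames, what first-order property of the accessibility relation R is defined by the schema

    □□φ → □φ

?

Suppose □□φ→□φ is valid. Take Rxy and set V(φ)={w : xR²w}. Then □□φ at x, so □φ at x, so φ at y, i.e. ∃z(Rxz∧Rzy).
Conversely, on a frame with density the schema holds at every world under every valuation.
Frame condition: ∀x ∀y (Rxy → ∃z (Rxz ∧ Rzy)).

Density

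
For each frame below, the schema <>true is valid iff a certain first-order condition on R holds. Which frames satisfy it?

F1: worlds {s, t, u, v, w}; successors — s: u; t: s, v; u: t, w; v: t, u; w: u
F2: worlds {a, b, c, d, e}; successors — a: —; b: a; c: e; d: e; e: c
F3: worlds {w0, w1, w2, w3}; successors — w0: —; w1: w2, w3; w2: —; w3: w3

F1

This is the axiom for seriality; its first-order frame correspondent is forall x exists y Rxy.
F1: satisfies the condition.
F2: fails — world a has no successor.
F3: fails — world w0 has no successor.
Valid on: F1.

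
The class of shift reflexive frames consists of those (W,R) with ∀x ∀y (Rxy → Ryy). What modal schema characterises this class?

The condition is shift-reflexivity. The T□ schema □(□ψ → ψ) defines it.
Suppose □(□ψ→ψ) is valid. Take Rxy and set V(ψ)={w : Ryw}. Then at y, □ψ holds; since □(□ψ→ψ) at x, □ψ→ψ at y, so ψ at y, i.e. Ryy.

□(□ψ → ψ)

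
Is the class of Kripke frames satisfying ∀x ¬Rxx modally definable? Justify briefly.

Not definable by any modal formula

If a class were modally definable it would be closed under surjective bounded morphisms (Goldblatt–Thomason).
The 3-cycle (worlds 0,1,2 with 0→1→2→0) is irreflexive, and the map sending every world to a single reflexive point • is a surjective bounded morphism (forth: every edge maps to (•,•); back: every world has a successor). So any modal formula valid on the 3-cycle is also valid on the reflexive point, which is not irreflexive.
So the class is not modally definable.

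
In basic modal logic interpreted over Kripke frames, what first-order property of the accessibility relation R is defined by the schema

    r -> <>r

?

This is frame-equivalent to □r → r (substitute ¬r for r and contrapose).
Suppose □r→r is valid. At any x set V(r)={w : Rxw}. Then □r holds at x, so r holds at x, i.e. Rxx.
Conversely, on a frame with reflexivity the schema holds at every world under every valuation.
So the correspondent is reflexivity.

reflexivity: forall x Rxx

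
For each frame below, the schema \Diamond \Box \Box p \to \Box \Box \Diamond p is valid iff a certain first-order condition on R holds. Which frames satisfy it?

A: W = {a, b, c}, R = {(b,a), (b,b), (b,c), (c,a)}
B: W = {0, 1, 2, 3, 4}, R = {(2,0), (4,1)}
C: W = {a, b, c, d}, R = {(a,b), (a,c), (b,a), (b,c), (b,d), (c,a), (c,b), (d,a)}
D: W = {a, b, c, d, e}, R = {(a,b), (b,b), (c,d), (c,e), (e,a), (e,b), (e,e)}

B, C

Frame correspondent (Sahlqvist): \forall x \forall y \forall z ((xRy \wedge x R^2 z) \to \exists w (y R^2 w \wedge zRw)) — i.e. a generalized confluence (Geach) condition.
A: fails — bRa, bR²a but no w with aR²w and aRw.
B: holds.
C: holds.
D: fails — cRd, cR²a but no w with dR²w and aRw.
Valid on: B, C.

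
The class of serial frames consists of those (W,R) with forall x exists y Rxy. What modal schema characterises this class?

□r → ◇r

A defining formula is □r → ◇r (the D axiom).
Suppose □r→◇r is valid. At any x set V(r)=W. Then □r at x, so ◇r at x, so x has a successor.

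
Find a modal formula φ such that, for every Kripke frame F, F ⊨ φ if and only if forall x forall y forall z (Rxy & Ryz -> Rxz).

□s → □□s

The condition is transitivity. The 4 schema □s → □□s defines it.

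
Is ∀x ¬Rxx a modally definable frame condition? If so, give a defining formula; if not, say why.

Any modally definable frame class is closed under surjective bounded morphisms.
The 2-cycle (worlds s,t with s→t→s) is irreflexive, and the map sending every world to a single reflexive point • is a surjective bounded morphism (forth: every edge maps to (•,•); back: every world has a successor). So any modal formula valid on the 2-cycle is also valid on the reflexive point, which is not irreflexive.
So no modal formula (or set of formulas) defines exactly the irreflexive frames.

No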